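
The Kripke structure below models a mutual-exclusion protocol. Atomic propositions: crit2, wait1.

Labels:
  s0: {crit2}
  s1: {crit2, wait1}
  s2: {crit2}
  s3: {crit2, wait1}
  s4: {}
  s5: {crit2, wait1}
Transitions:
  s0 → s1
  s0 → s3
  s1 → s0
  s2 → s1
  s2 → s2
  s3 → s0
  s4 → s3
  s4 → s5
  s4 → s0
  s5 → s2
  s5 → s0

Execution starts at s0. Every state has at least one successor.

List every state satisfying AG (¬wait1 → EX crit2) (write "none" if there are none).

{s0, s1, s2, s3, s4, s5}

States satisfying ¬wait1 → EX crit2: {s0, s1, s2, s3, s4, s5}.
States satisfying AG (¬wait1 → EX crit2): {s0, s1, s2, s3, s4, s5}.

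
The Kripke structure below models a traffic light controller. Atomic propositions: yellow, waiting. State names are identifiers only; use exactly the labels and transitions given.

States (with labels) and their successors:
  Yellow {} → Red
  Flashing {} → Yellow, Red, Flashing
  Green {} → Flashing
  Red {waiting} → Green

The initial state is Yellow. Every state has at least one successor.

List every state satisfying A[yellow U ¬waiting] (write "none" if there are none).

{Yellow, Flashing, Green}

States satisfying yellow: ∅.
States satisfying ¬waiting: {Yellow, Flashing, Green}.
States satisfying A[yellow U ¬waiting]: {Yellow, Flashing, Green}.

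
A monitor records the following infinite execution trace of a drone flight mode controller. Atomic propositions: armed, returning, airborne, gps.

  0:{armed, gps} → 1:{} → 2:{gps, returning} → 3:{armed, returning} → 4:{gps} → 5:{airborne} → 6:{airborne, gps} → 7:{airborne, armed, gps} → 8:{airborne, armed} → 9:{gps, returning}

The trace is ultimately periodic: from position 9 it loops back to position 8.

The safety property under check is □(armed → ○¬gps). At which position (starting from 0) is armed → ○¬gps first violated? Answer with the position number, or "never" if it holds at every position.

3

Check armed → ○¬gps at each position in order: 0 ✓, 1 ✓, 2 ✓.
At position 3 the labels are {armed, returning} and the next position 4 has {gps}, so armed → ○¬gps is false there. This is the first violation.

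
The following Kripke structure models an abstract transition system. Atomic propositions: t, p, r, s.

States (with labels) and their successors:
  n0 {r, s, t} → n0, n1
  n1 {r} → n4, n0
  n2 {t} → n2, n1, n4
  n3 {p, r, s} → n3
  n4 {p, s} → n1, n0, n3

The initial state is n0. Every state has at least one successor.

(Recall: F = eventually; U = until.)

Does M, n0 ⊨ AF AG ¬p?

Does not hold

States satisfying AG ¬p: ∅.
States satisfying AF AG ¬p: ∅.
There is a path from n0 along which AG ¬p never holds.
n0 ∉ Sat(AF AG ¬p).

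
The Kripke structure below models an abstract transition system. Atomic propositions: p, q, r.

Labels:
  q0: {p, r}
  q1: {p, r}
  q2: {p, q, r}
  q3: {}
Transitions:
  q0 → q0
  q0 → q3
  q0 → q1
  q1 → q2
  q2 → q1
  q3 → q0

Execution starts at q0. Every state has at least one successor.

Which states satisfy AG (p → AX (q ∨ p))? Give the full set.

States satisfying p → AX (q ∨ p): {q1, q2, q3}.
States satisfying AG (p → AX (q ∨ p)): {q1, q2}.

{q1, q2}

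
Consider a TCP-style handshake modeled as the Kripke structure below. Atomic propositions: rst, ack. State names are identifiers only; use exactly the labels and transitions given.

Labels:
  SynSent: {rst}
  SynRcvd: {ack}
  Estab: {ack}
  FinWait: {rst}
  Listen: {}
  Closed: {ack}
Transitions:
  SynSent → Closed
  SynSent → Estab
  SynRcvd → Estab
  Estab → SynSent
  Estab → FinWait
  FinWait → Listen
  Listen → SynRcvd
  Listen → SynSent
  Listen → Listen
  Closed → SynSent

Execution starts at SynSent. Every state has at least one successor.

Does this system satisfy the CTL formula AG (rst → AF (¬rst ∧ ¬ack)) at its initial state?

States satisfying rst → AF (¬rst ∧ ¬ack): {SynRcvd, Estab, FinWait, Listen, Closed}.
States satisfying AG (rst → AF (¬rst ∧ ¬ack)): ∅.
SynSent is reachable from SynSent and violates rst → AF (¬rst ∧ ¬ack), so AG fails at SynSent.
SynSent ∉ Sat(AG (rst → AF (¬rst ∧ ¬ack))).

Does not hold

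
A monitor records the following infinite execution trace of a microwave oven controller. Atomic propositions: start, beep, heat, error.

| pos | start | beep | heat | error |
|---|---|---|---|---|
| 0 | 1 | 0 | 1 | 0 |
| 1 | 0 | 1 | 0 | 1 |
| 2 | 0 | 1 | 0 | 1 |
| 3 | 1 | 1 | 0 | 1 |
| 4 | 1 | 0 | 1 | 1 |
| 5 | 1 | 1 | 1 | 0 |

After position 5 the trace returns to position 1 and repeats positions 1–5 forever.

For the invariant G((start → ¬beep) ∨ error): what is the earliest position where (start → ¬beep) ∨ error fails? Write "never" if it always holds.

Check (start → ¬beep) ∨ error at each position in order: 0 ✓, 1 ✓, 2 ✓, 3 ✓, 4 ✓.
At position 5 the labels are {beep, heat, start}, so (start → ¬beep) ∨ error is false there. This is the first violation.

5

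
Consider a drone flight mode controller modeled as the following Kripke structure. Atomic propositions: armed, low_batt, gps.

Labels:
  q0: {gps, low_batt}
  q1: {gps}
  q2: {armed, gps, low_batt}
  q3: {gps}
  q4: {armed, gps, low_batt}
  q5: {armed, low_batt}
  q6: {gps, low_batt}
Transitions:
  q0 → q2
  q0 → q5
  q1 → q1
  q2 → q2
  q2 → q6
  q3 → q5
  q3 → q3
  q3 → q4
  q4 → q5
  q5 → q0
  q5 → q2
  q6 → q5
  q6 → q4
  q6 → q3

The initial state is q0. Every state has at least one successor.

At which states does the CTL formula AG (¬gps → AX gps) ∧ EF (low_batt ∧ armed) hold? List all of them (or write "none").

{q0, q2, q3, q4, q5, q6}

States satisfying ¬gps → AX gps: {q0, q1, q2, q3, q4, q5, q6}.
States satisfying AG (¬gps → AX gps): {q0, q1, q2, q3, q4, q5, q6}.
States satisfying low_batt ∧ armed: {q2, q4, q5}.
States satisfying EF (low_batt ∧ armed): {q0, q2, q3, q4, q5, q6}.
States satisfying AG (¬gps → AX gps) ∧ EF (low_batt ∧ armed): {q0, q2, q3, q4, q5, q6}.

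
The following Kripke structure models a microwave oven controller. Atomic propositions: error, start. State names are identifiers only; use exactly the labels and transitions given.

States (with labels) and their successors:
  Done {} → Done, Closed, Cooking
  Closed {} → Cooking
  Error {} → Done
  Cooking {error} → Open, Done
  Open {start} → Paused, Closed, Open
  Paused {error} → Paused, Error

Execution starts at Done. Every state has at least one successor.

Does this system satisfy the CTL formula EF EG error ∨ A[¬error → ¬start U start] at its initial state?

Holds

States satisfying EG error: {Paused}.
States satisfying EF EG error: {Done, Closed, Error, Cooking, Open, Paused}.
States satisfying ¬error → ¬start: {Done, Closed, Error, Cooking, Paused}.
States satisfying start: {Open}.
States satisfying A[¬error → ¬start U start]: {Open}.
States satisfying EF EG error ∨ A[¬error → ¬start U start]: {Done, Closed, Error, Cooking, Open, Paused}.
Done ∈ Sat(EF EG error ∨ A[¬error → ¬start U start]).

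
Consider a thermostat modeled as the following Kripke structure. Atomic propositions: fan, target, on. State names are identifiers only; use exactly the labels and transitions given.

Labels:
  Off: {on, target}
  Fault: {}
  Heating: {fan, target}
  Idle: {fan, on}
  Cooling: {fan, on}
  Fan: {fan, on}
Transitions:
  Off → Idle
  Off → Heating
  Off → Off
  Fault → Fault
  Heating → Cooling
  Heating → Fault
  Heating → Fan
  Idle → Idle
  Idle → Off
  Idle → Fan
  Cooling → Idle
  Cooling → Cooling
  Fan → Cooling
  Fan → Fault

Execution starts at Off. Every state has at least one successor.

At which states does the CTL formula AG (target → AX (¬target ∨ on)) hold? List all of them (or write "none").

{Fault}

States satisfying target → AX (¬target ∨ on): {Fault, Heating, Idle, Cooling, Fan}.
States satisfying AG (target → AX (¬target ∨ on)): {Fault}.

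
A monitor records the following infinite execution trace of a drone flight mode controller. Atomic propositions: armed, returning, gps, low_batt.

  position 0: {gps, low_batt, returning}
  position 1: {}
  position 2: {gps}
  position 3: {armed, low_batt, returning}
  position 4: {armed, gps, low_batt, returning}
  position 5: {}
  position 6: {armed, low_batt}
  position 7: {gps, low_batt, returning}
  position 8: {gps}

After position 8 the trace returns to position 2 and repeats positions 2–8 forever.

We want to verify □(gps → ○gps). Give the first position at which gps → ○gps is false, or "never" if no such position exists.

0

At position 0 the labels are {gps, low_batt, returning} and the next position 1 has {}, so gps → ○gps is false there. This is the first violation.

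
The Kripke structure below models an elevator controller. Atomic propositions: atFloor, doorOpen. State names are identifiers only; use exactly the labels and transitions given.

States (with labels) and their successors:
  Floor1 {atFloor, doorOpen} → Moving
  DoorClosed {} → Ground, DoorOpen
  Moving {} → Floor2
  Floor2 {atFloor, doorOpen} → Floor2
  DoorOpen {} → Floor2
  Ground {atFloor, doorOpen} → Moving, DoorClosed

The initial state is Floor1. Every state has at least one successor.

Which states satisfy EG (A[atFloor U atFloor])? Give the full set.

States satisfying A[atFloor U atFloor]: {Floor1, Floor2, Ground}.
States satisfying EG (A[atFloor U atFloor]): {Floor2}.

{Floor2}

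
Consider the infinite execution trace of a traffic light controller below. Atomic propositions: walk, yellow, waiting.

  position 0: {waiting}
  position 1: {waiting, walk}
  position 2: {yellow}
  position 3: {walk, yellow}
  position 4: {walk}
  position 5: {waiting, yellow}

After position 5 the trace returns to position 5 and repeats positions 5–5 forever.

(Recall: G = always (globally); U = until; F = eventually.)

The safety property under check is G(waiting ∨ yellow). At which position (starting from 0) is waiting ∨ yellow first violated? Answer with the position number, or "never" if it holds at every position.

Check waiting ∨ yellow at each position in order: 0 ✓, 1 ✓, 2 ✓, 3 ✓.
At position 4 the labels are {walk}, so waiting ∨ yellow is false there. This is the first violation.

4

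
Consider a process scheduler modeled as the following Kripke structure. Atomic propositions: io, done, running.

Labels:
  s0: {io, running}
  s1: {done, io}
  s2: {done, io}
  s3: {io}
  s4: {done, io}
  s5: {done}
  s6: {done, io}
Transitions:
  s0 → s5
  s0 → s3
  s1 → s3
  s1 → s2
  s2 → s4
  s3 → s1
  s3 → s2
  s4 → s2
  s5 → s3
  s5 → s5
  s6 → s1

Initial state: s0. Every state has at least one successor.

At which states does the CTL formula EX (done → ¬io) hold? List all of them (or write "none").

{s0, s1, s5}

States satisfying done → ¬io: {s0, s3, s5}.
States satisfying EX (done → ¬io): {s0, s1, s5}.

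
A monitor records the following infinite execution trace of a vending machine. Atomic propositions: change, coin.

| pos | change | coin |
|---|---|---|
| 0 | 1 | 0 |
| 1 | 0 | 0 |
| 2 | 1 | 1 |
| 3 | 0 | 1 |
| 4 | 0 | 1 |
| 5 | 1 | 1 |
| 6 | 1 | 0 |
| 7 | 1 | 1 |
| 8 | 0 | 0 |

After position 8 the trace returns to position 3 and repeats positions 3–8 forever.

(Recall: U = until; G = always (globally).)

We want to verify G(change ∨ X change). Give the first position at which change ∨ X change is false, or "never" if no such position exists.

Check change ∨ X change at each position in order: 0 ✓, 1 ✓, 2 ✓.
At position 3 the labels are {coin} and the next position 4 has {coin}, so change ∨ X change is false there. This is the first violation.

3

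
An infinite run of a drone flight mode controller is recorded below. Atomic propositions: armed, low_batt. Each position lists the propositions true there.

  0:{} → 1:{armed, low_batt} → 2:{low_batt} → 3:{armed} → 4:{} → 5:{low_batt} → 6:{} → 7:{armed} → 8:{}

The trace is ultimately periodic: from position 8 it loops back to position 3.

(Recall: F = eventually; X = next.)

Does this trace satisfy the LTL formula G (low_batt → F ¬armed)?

Satisfied

low_batt → F ¬armed holds at every position 0..8, and those are all positions ever visited, so G (low_batt → F ¬armed) holds.
Positions where low_batt holds: 1, 2, 5.
Check F ¬armed at each: 1→ok, 2→ok, 5→ok.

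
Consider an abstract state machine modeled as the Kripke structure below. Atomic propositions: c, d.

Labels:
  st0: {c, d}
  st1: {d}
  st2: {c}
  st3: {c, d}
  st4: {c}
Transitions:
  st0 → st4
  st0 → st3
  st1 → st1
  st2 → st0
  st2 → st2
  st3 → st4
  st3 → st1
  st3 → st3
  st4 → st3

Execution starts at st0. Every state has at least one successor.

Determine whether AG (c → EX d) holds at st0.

States satisfying c → EX d: {st0, st1, st2, st3, st4}.
States satisfying AG (c → EX d): {st0, st1, st2, st3, st4}.
Every state reachable from st0 satisfies c → EX d.
st0 ∈ Sat(AG (c → EX d)).

Yes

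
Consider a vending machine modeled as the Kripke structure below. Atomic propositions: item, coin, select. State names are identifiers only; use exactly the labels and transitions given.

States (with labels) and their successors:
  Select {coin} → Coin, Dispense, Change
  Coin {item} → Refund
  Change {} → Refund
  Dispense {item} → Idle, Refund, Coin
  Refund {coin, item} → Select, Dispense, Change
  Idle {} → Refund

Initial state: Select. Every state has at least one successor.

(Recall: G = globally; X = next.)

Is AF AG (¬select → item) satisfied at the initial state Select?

States satisfying AG (¬select → item): ∅.
States satisfying AF AG (¬select → item): ∅.
There is a path from Select along which AG (¬select → item) never holds.
Select ∉ Sat(AF AG (¬select → item)).

Violated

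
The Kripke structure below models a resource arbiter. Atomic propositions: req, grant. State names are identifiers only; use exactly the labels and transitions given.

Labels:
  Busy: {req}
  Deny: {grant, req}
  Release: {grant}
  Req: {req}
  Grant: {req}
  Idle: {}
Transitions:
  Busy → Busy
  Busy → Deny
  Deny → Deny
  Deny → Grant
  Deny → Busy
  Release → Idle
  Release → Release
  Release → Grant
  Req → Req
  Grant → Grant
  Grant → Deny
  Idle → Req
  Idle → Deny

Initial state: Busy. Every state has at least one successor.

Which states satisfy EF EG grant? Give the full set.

States satisfying EG grant: {Deny, Release}.
States satisfying EF EG grant: {Busy, Deny, Release, Grant, Idle}.

{Busy, Deny, Release, Grant, Idle}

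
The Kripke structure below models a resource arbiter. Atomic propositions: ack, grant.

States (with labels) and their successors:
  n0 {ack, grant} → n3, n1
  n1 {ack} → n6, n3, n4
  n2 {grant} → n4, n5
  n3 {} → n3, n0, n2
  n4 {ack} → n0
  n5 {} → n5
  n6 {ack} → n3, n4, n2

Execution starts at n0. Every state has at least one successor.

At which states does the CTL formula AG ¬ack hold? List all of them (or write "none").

States satisfying ¬ack: {n2, n3, n5}.
States satisfying AG ¬ack: {n5}.

{n5}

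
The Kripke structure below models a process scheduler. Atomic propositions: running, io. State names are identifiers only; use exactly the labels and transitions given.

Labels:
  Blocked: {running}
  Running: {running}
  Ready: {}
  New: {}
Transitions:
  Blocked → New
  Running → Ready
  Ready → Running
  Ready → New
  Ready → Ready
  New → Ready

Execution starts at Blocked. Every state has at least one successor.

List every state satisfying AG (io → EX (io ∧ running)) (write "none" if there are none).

States satisfying io → EX (io ∧ running): {Blocked, Running, Ready, New}.
States satisfying AG (io → EX (io ∧ running)): {Blocked, Running, Ready, New}.

{Blocked, Running, Ready, New}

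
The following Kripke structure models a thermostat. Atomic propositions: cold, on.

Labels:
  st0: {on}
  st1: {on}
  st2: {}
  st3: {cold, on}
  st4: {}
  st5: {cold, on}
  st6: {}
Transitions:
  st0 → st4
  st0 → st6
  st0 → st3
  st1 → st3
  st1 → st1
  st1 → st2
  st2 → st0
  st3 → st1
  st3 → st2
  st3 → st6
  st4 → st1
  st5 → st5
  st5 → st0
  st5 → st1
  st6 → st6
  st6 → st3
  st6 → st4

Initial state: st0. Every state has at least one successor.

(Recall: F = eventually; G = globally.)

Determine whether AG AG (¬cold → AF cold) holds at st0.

No

States satisfying AG (¬cold → AF cold): ∅.
States satisfying AG AG (¬cold → AF cold): ∅.
st0 is reachable from st0 and violates AG (¬cold → AF cold), so AG fails at st0.
st0 ∉ Sat(AG AG (¬cold → AF cold)).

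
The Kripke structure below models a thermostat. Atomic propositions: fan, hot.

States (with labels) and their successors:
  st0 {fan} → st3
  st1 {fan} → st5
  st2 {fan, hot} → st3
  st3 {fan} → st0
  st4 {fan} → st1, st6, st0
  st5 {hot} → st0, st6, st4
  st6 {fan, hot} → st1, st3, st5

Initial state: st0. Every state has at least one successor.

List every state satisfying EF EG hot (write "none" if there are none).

States satisfying EG hot: {st5, st6}.
States satisfying EF EG hot: {st1, st4, st5, st6}.

{st1, st4, st5, st6}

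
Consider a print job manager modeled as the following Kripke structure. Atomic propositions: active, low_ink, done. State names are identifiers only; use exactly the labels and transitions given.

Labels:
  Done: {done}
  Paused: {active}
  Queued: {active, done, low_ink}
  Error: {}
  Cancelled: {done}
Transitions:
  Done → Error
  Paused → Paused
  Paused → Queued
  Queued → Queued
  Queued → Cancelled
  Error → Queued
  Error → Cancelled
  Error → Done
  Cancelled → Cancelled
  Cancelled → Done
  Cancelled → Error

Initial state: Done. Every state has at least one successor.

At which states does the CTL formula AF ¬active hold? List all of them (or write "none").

States satisfying ¬active: {Done, Error, Cancelled}.
States satisfying AF ¬active: {Done, Error, Cancelled}.

{Done, Error, Cancelled}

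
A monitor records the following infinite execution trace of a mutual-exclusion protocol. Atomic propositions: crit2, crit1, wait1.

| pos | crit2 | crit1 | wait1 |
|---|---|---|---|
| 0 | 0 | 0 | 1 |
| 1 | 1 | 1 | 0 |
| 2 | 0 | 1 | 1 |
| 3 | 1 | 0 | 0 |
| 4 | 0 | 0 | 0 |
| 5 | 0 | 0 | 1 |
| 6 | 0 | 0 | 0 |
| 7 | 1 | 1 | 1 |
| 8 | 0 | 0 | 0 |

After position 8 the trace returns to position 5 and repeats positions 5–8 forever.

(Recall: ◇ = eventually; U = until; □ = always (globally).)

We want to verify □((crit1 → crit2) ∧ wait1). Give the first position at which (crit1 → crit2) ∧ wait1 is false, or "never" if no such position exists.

Check (crit1 → crit2) ∧ wait1 at each position in order: 0 ✓.
At position 1 the labels are {crit1, crit2}, so (crit1 → crit2) ∧ wait1 is false there. This is the first violation.

1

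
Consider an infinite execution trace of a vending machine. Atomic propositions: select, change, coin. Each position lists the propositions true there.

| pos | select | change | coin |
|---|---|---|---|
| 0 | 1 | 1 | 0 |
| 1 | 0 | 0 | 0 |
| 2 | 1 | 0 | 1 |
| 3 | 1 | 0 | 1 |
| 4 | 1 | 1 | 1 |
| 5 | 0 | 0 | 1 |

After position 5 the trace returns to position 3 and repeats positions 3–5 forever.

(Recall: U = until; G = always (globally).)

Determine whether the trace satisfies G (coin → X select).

coin → X select must hold at every position from 0 onward. It fails at position 4, so G (coin → X select) is false.
Positions where coin holds: 2, 3, 4, 5.
Check X select at each: 2→ok, 3→ok, 4→fails, 5→ok.

Does not hold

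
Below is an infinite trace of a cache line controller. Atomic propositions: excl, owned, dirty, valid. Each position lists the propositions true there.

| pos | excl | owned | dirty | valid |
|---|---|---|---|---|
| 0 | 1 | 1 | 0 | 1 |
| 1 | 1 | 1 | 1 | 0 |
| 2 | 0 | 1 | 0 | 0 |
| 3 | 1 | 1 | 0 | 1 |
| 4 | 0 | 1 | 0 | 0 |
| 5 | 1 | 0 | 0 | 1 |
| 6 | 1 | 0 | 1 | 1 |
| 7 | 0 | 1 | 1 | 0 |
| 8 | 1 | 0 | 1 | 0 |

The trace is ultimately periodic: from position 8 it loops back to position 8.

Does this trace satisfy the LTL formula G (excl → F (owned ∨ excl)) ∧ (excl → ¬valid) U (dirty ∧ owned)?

Does not hold

excl → F (owned ∨ excl) holds at every position 0..8, and those are all positions ever visited, so G (excl → F (owned ∨ excl)) holds.
Positions where excl holds: 0, 1, 3, 5, 6, 8.
Check F (owned ∨ excl) at each: 0→ok, 1→ok, 3→ok, 5→ok, 6→ok, 8→ok.
Walking from position 0: at position 0, dirty ∧ owned has not yet held and excl → ¬valid fails, so (excl → ¬valid) U (dirty ∧ owned) is false.
At position 0: G (excl → F (owned ∨ excl)) is true; (excl → ¬valid) U (dirty ∧ owned) is false; so G (excl → F (owned ∨ excl)) ∧ (excl → ¬valid) U (dirty ∧ owned) is false.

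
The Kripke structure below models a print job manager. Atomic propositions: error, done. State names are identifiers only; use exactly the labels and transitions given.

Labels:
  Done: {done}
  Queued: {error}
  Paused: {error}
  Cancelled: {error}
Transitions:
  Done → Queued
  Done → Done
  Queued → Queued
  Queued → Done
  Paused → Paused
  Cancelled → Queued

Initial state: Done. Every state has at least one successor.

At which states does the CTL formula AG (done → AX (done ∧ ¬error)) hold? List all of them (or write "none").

{Paused}

States satisfying done → AX (done ∧ ¬error): {Queued, Paused, Cancelled}.
States satisfying AG (done → AX (done ∧ ¬error)): {Paused}.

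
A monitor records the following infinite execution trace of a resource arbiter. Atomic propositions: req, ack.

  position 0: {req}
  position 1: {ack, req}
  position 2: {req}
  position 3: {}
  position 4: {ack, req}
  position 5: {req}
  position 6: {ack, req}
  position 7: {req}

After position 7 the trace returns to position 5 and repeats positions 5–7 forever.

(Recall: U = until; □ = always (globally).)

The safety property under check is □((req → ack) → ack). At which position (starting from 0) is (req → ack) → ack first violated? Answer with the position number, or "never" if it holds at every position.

3

Check (req → ack) → ack at each position in order: 0 ✓, 1 ✓, 2 ✓.
At position 3 the labels are {}, so (req → ack) → ack is false there. This is the first violation.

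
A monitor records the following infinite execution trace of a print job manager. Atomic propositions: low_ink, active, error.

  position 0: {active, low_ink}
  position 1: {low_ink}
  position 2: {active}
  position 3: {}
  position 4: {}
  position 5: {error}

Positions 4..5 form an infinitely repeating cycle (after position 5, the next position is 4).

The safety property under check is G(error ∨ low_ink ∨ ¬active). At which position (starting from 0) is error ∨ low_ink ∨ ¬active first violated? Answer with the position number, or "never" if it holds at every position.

2

Check error ∨ low_ink ∨ ¬active at each position in order: 0 ✓, 1 ✓.
At position 2 the labels are {active}, so error ∨ low_ink ∨ ¬active is false there. This is the first violation.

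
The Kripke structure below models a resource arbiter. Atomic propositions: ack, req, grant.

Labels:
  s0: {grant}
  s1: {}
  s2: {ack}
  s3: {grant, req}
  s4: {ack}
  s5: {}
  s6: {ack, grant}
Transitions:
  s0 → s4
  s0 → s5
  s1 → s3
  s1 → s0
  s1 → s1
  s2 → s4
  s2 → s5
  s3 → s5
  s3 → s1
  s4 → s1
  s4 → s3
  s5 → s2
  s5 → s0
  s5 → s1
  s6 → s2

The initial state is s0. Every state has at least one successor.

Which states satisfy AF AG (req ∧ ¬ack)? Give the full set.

none

States satisfying AG (req ∧ ¬ack): ∅.
States satisfying AF AG (req ∧ ¬ack): ∅.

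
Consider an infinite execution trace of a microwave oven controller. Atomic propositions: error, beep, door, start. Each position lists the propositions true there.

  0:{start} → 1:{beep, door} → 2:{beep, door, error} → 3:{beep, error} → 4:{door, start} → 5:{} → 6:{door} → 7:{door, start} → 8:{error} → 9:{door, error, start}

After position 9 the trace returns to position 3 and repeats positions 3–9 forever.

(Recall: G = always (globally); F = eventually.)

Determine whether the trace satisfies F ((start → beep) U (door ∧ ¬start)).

(start → beep) U (door ∧ ¬start) holds at position 1, which is reachable from 0, so F ((start → beep) U (door ∧ ¬start)) holds.

Satisfied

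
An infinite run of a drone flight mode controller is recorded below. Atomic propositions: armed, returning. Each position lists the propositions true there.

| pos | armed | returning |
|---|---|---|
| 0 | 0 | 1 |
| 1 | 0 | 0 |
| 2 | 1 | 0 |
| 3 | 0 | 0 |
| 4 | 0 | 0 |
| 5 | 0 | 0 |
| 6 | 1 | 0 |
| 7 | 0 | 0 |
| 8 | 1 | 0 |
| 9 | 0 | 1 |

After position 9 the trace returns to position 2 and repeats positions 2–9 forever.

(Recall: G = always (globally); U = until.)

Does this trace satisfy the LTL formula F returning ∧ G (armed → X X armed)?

returning holds at position 0, which is reachable from 0, so F returning holds.
armed → X X armed must hold at every position from 0 onward. It fails at position 2, so G (armed → X X armed) is false.
Positions where armed holds: 2, 6, 8.
Check X X armed at each: 2→fails, 6→ok, 8→ok.
At position 0: F returning is true; G (armed → X X armed) is false; so F returning ∧ G (armed → X X armed) is false.

No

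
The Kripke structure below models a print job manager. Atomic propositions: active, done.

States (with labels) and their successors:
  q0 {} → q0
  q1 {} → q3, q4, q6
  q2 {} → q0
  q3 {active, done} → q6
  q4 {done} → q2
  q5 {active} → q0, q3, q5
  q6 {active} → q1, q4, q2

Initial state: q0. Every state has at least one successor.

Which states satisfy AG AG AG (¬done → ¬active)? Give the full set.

{q0, q2, q4}

States satisfying AG AG (¬done → ¬active): {q0, q2, q4}.
States satisfying AG AG AG (¬done → ¬active): {q0, q2, q4}.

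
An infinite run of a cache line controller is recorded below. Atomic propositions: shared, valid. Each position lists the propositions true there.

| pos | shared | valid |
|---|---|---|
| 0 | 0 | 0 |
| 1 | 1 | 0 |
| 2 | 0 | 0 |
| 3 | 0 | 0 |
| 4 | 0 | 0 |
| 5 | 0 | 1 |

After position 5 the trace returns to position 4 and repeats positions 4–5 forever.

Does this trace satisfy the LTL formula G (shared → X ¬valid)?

shared → X ¬valid holds at every position 0..5, and those are all positions ever visited, so G (shared → X ¬valid) holds.
Positions where shared holds: 1.
Check X ¬valid at each: 1→ok.

Satisfied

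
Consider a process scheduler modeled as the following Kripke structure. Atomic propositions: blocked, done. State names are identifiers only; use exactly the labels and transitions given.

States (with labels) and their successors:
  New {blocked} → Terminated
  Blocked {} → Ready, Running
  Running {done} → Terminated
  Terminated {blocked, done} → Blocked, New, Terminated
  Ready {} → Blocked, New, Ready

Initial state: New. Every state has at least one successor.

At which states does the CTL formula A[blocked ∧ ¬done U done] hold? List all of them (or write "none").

States satisfying blocked ∧ ¬done: {New}.
States satisfying done: {Running, Terminated}.
States satisfying A[blocked ∧ ¬done U done]: {New, Running, Terminated}.

{New, Running, Terminated}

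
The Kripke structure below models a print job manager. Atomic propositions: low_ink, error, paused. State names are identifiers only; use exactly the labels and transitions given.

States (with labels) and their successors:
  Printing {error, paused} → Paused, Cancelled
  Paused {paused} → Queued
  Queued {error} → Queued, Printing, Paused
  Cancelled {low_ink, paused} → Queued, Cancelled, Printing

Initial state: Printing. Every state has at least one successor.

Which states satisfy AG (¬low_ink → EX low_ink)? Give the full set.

none

States satisfying ¬low_ink → EX low_ink: {Printing, Cancelled}.
States satisfying AG (¬low_ink → EX low_ink): ∅.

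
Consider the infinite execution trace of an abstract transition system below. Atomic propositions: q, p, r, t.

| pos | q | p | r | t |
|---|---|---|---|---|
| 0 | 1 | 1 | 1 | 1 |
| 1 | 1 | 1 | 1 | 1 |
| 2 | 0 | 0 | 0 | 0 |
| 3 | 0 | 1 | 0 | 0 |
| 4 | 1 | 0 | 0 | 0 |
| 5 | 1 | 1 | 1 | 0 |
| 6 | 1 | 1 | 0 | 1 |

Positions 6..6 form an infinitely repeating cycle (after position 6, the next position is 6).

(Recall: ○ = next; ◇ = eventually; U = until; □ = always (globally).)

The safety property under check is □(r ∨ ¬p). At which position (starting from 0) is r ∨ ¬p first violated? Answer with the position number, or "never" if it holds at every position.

3

Check r ∨ ¬p at each position in order: 0 ✓, 1 ✓, 2 ✓.
At position 3 the labels are {p}, so r ∨ ¬p is false there. This is the first violation.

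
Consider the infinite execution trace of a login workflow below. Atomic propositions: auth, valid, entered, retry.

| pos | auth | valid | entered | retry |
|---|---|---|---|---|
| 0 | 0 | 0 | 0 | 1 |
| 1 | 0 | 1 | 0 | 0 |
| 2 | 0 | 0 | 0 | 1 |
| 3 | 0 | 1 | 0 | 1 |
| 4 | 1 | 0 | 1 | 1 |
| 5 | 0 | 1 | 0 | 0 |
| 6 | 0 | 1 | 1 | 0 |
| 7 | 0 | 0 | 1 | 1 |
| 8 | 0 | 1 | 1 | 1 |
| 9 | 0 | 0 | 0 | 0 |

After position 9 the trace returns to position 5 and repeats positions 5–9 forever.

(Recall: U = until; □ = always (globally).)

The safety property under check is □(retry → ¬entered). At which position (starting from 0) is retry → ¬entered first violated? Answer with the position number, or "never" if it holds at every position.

4

Check retry → ¬entered at each position in order: 0 ✓, 1 ✓, 2 ✓, 3 ✓.
At position 4 the labels are {auth, entered, retry}, so retry → ¬entered is false there. This is the first violation.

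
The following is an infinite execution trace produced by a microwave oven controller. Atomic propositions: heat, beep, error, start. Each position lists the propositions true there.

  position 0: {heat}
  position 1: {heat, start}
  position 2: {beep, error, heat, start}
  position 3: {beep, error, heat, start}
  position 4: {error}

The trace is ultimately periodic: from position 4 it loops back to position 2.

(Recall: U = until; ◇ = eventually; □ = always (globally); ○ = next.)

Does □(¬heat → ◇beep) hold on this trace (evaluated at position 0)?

Yes

¬heat → ◇beep holds at every position 0..4, and those are all positions ever visited, so □(¬heat → ◇beep) holds.
Positions where ¬heat holds: 4.
Check ◇beep at each: 4→ok.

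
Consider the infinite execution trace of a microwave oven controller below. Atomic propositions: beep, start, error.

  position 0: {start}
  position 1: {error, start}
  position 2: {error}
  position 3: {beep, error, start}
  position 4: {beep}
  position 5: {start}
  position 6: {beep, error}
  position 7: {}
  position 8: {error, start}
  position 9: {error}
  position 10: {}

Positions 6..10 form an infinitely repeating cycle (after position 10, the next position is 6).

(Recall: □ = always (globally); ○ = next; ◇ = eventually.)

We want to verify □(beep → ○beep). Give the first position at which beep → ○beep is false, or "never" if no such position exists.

Check beep → ○beep at each position in order: 0 ✓, 1 ✓, 2 ✓, 3 ✓.
At position 4 the labels are {beep} and the next position 5 has {start}, so beep → ○beep is false there. This is the first violation.

4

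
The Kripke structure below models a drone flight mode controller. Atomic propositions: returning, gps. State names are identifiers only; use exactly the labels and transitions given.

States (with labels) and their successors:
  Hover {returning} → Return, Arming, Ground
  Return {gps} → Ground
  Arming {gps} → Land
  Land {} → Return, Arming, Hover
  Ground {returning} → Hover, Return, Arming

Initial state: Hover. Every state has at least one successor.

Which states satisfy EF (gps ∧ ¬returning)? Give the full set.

{Hover, Return, Arming, Land, Ground}

States satisfying gps ∧ ¬returning: {Return, Arming}.
States satisfying EF (gps ∧ ¬returning): {Hover, Return, Arming, Land, Ground}.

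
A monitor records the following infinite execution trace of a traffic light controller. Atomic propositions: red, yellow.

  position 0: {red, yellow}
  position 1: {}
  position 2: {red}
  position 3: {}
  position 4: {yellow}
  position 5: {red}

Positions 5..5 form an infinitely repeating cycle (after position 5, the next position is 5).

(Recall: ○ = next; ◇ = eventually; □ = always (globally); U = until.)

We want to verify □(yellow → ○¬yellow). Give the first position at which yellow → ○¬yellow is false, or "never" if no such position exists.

never

yellow → ○¬yellow holds at every position 0..5, and those are all the positions the trace ever visits, so the invariant □(yellow → ○¬yellow) is never violated.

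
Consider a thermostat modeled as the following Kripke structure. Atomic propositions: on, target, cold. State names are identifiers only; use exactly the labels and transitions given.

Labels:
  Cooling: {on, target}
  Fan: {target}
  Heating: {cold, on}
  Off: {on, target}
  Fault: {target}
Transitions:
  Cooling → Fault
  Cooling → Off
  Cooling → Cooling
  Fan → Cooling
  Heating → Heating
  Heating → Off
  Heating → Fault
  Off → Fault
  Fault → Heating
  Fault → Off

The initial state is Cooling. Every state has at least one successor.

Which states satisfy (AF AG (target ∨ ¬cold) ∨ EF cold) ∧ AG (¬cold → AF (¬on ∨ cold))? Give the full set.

States satisfying AG (target ∨ ¬cold): ∅.
States satisfying AF AG (target ∨ ¬cold): ∅.
States satisfying cold: {Heating}.
States satisfying EF cold: {Cooling, Fan, Heating, Off, Fault}.
States satisfying AF AG (target ∨ ¬cold) ∨ EF cold: {Cooling, Fan, Heating, Off, Fault}.
States satisfying ¬cold → AF (¬on ∨ cold): {Fan, Heating, Off, Fault}.
States satisfying AG (¬cold → AF (¬on ∨ cold)): {Heating, Off, Fault}.
States satisfying (AF AG (target ∨ ¬cold) ∨ EF cold) ∧ AG (¬cold → AF (¬on ∨ cold)): {Heating, Off, Fault}.

{Heating, Off, Fault}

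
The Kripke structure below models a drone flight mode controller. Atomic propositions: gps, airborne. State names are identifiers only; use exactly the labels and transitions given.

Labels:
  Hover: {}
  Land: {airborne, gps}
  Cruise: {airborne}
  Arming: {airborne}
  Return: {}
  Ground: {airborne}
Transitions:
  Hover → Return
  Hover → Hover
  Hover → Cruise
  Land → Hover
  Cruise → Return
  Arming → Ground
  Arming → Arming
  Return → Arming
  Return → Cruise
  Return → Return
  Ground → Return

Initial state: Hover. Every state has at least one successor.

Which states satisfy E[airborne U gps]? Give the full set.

States satisfying airborne: {Land, Cruise, Arming, Ground}.
States satisfying gps: {Land}.
States satisfying E[airborne U gps]: {Land}.

{Land}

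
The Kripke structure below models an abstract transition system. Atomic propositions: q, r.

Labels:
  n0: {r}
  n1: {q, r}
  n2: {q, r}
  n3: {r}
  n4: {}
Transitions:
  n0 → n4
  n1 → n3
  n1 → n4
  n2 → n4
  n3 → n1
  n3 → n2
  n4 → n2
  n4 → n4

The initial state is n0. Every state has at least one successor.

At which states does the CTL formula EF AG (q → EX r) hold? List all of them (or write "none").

States satisfying AG (q → EX r): ∅.
States satisfying EF AG (q → EX r): ∅.

none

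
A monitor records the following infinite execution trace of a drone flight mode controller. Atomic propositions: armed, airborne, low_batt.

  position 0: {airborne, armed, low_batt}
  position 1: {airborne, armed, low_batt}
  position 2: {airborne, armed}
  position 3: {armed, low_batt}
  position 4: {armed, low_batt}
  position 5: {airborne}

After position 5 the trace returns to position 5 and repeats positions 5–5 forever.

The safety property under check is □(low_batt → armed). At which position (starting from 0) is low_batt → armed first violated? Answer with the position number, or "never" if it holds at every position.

never

low_batt → armed holds at every position 0..5, and those are all the positions the trace ever visits, so the invariant □(low_batt → armed) is never violated.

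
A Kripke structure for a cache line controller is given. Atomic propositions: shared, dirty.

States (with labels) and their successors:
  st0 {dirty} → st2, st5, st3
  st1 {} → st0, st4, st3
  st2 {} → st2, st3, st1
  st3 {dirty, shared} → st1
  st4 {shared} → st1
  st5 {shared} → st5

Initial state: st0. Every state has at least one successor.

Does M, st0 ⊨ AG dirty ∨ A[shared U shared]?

Does not hold

States satisfying dirty: {st0, st3}.
States satisfying AG dirty: ∅.
States satisfying shared: {st3, st4, st5}.
States satisfying A[shared U shared]: {st3, st4, st5}.
States satisfying AG dirty ∨ A[shared U shared]: {st3, st4, st5}.
st0 ∉ Sat(AG dirty ∨ A[shared U shared]).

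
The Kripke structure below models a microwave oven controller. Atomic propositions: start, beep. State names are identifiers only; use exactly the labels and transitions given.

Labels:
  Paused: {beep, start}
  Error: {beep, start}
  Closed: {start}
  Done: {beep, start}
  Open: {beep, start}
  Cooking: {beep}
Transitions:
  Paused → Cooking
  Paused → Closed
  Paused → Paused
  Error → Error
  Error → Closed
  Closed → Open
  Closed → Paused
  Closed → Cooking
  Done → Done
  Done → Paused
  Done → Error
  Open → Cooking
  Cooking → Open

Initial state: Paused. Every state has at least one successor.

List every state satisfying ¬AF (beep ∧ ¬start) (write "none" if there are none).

{Paused, Error, Closed, Done}

States satisfying beep ∧ ¬start: {Cooking}.
States satisfying AF (beep ∧ ¬start): {Open, Cooking}.
States satisfying ¬AF (beep ∧ ¬start): {Paused, Error, Closed, Done}.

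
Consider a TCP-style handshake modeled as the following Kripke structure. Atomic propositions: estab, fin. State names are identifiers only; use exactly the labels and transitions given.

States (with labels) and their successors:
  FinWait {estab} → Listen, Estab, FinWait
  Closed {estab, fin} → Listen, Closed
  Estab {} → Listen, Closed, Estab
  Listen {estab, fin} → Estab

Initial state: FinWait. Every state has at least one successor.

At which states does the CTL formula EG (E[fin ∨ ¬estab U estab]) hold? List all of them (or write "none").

{FinWait, Closed, Estab, Listen}

States satisfying E[fin ∨ ¬estab U estab]: {FinWait, Closed, Estab, Listen}.
States satisfying EG (E[fin ∨ ¬estab U estab]): {FinWait, Closed, Estab, Listen}.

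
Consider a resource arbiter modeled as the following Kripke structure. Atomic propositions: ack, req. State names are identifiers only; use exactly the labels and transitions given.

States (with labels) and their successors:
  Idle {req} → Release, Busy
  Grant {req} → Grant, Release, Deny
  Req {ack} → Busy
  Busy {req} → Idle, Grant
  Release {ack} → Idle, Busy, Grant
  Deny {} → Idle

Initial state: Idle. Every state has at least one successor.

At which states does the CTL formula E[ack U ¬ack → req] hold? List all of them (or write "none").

{Idle, Grant, Req, Busy, Release}

States satisfying ack: {Req, Release}.
States satisfying ¬ack → req: {Idle, Grant, Req, Busy, Release}.
States satisfying E[ack U ¬ack → req]: {Idle, Grant, Req, Busy, Release}.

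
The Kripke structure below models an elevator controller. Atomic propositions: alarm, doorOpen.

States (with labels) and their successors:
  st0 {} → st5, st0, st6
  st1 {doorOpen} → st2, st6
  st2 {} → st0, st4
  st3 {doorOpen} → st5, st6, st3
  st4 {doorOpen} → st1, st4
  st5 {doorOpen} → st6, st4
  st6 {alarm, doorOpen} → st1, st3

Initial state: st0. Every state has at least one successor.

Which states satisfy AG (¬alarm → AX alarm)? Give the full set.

none

States satisfying ¬alarm → AX alarm: {st6}.
States satisfying AG (¬alarm → AX alarm): ∅.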